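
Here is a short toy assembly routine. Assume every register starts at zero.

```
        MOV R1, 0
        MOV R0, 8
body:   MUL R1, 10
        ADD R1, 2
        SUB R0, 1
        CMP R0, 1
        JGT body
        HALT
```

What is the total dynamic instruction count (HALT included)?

38

after MOV R1, 0: R1=0
after MOV R0, 8: R0=8
after MUL R1, 10: R1=0*10=0
after ADD R1, 2: R1=0+2=2
after SUB R0, 1: R0=8-1=7
CMP R0, 1  (cmp 7,1)
JGT body: taken
after MUL R1, 10: R1=2*10=20
after ADD R1, 2: R1=20+2=22
after SUB R0, 1: R0=7-1=6
CMP R0, 1  (cmp 6,1)
JGT body: taken
after MUL R1, 10: R1=22*10=220
after ADD R1, 2: R1=220+2=222
after SUB R0, 1: R0=6-1=5
CMP R0, 1  (cmp 5,1)
JGT body: taken
after MUL R1, 10: R1=222*10=2220
after ADD R1, 2: R1=2220+2=2222
after SUB R0, 1: R0=5-1=4
CMP R0, 1  (cmp 4,1)
JGT body: taken
after MUL R1, 10: R1=2222*10=22220
after ADD R1, 2: R1=22220+2=22222
after SUB R0, 1: R0=4-1=3
CMP R0, 1  (cmp 3,1)
JGT body: taken
after MUL R1, 10: R1=22222*10=222220
after ADD R1, 2: R1=222220+2=222222
after SUB R0, 1: R0=3-1=2
CMP R0, 1  (cmp 2,1)
JGT body: taken
after MUL R1, 10: R1=222222*10=2222220
after ADD R1, 2: R1=2222220+2=2222222
after SUB R0, 1: R0=2-1=1
CMP R0, 1  (cmp 1,1)
JGT body: not taken
halt.
Total executed instructions: 38.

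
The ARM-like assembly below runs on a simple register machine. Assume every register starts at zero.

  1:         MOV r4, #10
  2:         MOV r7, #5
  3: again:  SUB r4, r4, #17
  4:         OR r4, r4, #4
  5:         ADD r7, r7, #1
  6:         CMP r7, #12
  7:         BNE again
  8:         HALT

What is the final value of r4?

r4=10
r7=5
r4=10-17=-7
r4=(-7)|4=-3
r7=5+1=6
CMP r7, #12  (cmp 6,12)
BNE again: taken
r4=(-3)-17=-20
r4=(-20)|4=-20
r7=6+1=7
CMP r7, #12  (cmp 7,12)
BNE again: taken
r4=(-20)-17=-37
r4=(-37)|4=-33
r7=7+1=8
CMP r7, #12  (cmp 8,12)
BNE again: taken
r4=(-33)-17=-50
r4=(-50)|4=-50
r7=8+1=9
CMP r7, #12  (cmp 9,12)
BNE again: taken
r4=(-50)-17=-67
r4=(-67)|4=-67
r7=9+1=10
CMP r7, #12  (cmp 10,12)
BNE again: taken
r4=(-67)-17=-84
r4=(-84)|4=-84
r7=10+1=11
CMP r7, #12  (cmp 11,12)
BNE again: taken
r4=(-84)-17=-101
r4=(-101)|4=-97
r7=11+1=12
CMP r7, #12  (cmp 12,12)
BNE again: not taken
halt.

-97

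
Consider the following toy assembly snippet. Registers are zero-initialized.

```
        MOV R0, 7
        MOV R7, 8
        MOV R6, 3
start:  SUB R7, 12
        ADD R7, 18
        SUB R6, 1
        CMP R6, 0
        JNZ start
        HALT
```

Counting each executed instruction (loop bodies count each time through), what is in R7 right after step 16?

MOV R0, 7 → R0=7
MOV R7, 8 → R7=8
MOV R6, 3 → R6=3
SUB R7, 12 → R7=8-12=-4
ADD R7, 18 → R7=(-4)+18=14
SUB R6, 1 → R6=3-1=2
CMP R6, 0  (cmp 2,0)
JNZ start: taken
SUB R7, 12 → R7=14-12=2
ADD R7, 18 → R7=2+18=20
SUB R6, 1 → R6=2-1=1
CMP R6, 0  (cmp 1,0)
JNZ start: taken
SUB R7, 12 → R7=20-12=8
ADD R7, 18 → R7=8+18=26
SUB R6, 1 → R6=1-1=0
After step 16: R7 = 26.

26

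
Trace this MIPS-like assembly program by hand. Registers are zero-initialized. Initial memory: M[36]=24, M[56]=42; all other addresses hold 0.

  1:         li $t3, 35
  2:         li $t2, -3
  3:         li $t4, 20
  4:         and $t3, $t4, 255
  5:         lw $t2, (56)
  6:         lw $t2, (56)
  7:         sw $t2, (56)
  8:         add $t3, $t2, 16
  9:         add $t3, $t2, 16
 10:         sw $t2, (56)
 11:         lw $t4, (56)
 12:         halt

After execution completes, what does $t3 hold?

58

after li $t3, 35: $t3=35
after li $t2, -3: $t2=-3
after li $t4, 20: $t4=20
after and $t3, $t4, 255: $t3=20&255=20
after lw $t2, (56): $t2=M[56]=42
after lw $t2, (56): $t2=M[56]=42
sw $t2, (56) → M[56]=42
after add $t3, $t2, 16: $t3=42+16=58
after add $t3, $t2, 16: $t3=42+16=58
sw $t2, (56) → M[56]=42
after lw $t4, (56): $t4=M[56]=42
halt.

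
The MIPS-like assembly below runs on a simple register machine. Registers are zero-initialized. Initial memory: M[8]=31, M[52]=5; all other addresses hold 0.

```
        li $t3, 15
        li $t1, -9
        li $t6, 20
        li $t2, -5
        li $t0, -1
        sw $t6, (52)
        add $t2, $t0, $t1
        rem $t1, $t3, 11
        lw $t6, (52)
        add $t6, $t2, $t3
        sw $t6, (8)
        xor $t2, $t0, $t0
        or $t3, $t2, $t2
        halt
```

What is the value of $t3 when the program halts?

0

$t3=15
$t1=-9
$t6=20
$t2=-5
$t0=-1
sw $t6, (52) → M[52]=20
$t2=(-1)+(-9)=-10
$t1=15%11=4
$t6=M[52]=20
$t6=(-10)+15=5
sw $t6, (8) → M[8]=5
$t2=(-1)^(-1)=0
$t3=0|0=0
halt.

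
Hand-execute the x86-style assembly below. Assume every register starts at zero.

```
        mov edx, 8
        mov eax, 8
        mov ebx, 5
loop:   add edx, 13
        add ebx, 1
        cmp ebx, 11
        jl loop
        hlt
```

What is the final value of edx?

mov edx, 8 → edx=8
mov eax, 8 → eax=8
mov ebx, 5 → ebx=5
add edx, 13 → edx=8+13=21
add ebx, 1 → ebx=5+1=6
cmp ebx, 11  (cmp 6,11)
jl loop: taken
add edx, 13 → edx=21+13=34
add ebx, 1 → ebx=6+1=7
cmp ebx, 11  (cmp 7,11)
jl loop: taken
add edx, 13 → edx=34+13=47
add ebx, 1 → ebx=7+1=8
cmp ebx, 11  (cmp 8,11)
jl loop: taken
add edx, 13 → edx=47+13=60
add ebx, 1 → ebx=8+1=9
cmp ebx, 11  (cmp 9,11)
jl loop: taken
add edx, 13 → edx=60+13=73
add ebx, 1 → ebx=9+1=10
cmp ebx, 11  (cmp 10,11)
jl loop: taken
add edx, 13 → edx=73+13=86
add ebx, 1 → ebx=10+1=11
cmp ebx, 11  (cmp 11,11)
jl loop: not taken
halt.

86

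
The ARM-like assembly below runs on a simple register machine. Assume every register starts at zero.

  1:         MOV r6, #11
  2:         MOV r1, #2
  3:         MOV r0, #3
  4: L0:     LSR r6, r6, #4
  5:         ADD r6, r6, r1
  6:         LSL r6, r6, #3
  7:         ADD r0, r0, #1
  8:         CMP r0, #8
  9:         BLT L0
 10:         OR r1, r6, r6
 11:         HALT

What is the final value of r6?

24

after MOV r6, #11: r6=11
after MOV r1, #2: r1=2
after MOV r0, #3: r0=3
after LSR r6, r6, #4: r6=11>>4=0
after ADD r6, r6, r1: r6=0+2=2
after LSL r6, r6, #3: r6=2<<3=16
after ADD r0, r0, #1: r0=3+1=4
CMP r0, #8  (cmp 4,8)
BLT L0: taken
after LSR r6, r6, #4: r6=16>>4=1
after ADD r6, r6, r1: r6=1+2=3
after LSL r6, r6, #3: r6=3<<3=24
after ADD r0, r0, #1: r0=4+1=5
CMP r0, #8  (cmp 5,8)
BLT L0: taken
after LSR r6, r6, #4: r6=24>>4=1
after ADD r6, r6, r1: r6=1+2=3
after LSL r6, r6, #3: r6=3<<3=24
after ADD r0, r0, #1: r0=5+1=6
CMP r0, #8  (cmp 6,8)
BLT L0: taken
after LSR r6, r6, #4: r6=24>>4=1
after ADD r6, r6, r1: r6=1+2=3
after LSL r6, r6, #3: r6=3<<3=24
after ADD r0, r0, #1: r0=6+1=7
CMP r0, #8  (cmp 7,8)
BLT L0: taken
after LSR r6, r6, #4: r6=24>>4=1
after ADD r6, r6, r1: r6=1+2=3
after LSL r6, r6, #3: r6=3<<3=24
after ADD r0, r0, #1: r0=7+1=8
CMP r0, #8  (cmp 8,8)
BLT L0: not taken
after OR r1, r6, r6: r1=24|24=24
halt.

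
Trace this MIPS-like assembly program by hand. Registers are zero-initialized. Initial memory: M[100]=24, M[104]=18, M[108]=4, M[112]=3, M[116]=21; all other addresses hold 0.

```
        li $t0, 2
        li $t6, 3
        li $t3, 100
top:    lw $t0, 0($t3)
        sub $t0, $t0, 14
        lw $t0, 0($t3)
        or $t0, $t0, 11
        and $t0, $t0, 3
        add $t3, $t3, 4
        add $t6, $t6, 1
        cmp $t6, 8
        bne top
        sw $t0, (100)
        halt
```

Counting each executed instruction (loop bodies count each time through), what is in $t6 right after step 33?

6

li $t0, 2 → $t0=2
li $t6, 3 → $t6=3
li $t3, 100 → $t3=100
lw $t0, 0($t3) → $t0=M[100]=24
sub $t0, $t0, 14 → $t0=24-14=10
lw $t0, 0($t3) → $t0=M[100]=24
or $t0, $t0, 11 → $t0=24|11=27
and $t0, $t0, 3 → $t0=27&3=3
add $t3, $t3, 4 → $t3=100+4=104
add $t6, $t6, 1 → $t6=3+1=4
cmp $t6, 8  (cmp 4,8)
bne top: taken
lw $t0, 0($t3) → $t0=M[104]=18
sub $t0, $t0, 14 → $t0=18-14=4
lw $t0, 0($t3) → $t0=M[104]=18
or $t0, $t0, 11 → $t0=18|11=27
and $t0, $t0, 3 → $t0=27&3=3
add $t3, $t3, 4 → $t3=104+4=108
add $t6, $t6, 1 → $t6=4+1=5
cmp $t6, 8  (cmp 5,8)
bne top: taken
lw $t0, 0($t3) → $t0=M[108]=4
sub $t0, $t0, 14 → $t0=4-14=-10
lw $t0, 0($t3) → $t0=M[108]=4
or $t0, $t0, 11 → $t0=4|11=15
and $t0, $t0, 3 → $t0=15&3=3
add $t3, $t3, 4 → $t3=108+4=112
add $t6, $t6, 1 → $t6=5+1=6
cmp $t6, 8  (cmp 6,8)
bne top: taken
lw $t0, 0($t3) → $t0=M[112]=3
sub $t0, $t0, 14 → $t0=3-14=-11
lw $t0, 0($t3) → $t0=M[112]=3
After step 33: $t6 = 6.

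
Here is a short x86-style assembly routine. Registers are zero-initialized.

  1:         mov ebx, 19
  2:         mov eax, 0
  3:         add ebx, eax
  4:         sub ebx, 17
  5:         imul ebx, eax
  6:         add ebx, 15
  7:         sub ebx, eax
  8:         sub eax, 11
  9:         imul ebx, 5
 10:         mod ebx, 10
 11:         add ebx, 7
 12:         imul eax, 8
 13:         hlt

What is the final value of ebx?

12

after mov ebx, 19: ebx=19
after mov eax, 0: eax=0
after add ebx, eax: ebx=19+0=19
after sub ebx, 17: ebx=19-17=2
after imul ebx, eax: ebx=2*0=0
after add ebx, 15: ebx=0+15=15
after sub ebx, eax: ebx=15-0=15
after sub eax, 11: eax=0-11=-11
after imul ebx, 5: ebx=15*5=75
after mod ebx, 10: ebx=75%10=5
after add ebx, 7: ebx=5+7=12
after imul eax, 8: eax=(-11)*8=-88
halt.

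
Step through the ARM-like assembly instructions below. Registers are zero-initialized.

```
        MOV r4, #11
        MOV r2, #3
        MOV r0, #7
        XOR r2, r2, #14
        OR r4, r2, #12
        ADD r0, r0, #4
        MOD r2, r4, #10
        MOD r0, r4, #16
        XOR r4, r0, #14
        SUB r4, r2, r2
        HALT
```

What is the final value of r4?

0

r4=11
r2=3
r0=7
r2=3^14=13
r4=13|12=13
r0=7+4=11
r2=13%10=3
r0=13%16=13
r4=13^14=3
r4=3-3=0
halt.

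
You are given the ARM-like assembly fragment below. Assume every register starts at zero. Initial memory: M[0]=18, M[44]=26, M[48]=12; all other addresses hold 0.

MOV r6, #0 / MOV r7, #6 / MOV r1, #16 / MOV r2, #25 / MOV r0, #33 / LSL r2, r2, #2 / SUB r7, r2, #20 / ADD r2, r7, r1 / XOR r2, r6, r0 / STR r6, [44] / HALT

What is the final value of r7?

after MOV r6, #0: r6=0
after MOV r7, #6: r7=6
after MOV r1, #16: r1=16
after MOV r2, #25: r2=25
after MOV r0, #33: r0=33
after LSL r2, r2, #2: r2=25<<2=100
after SUB r7, r2, #20: r7=100-20=80
after ADD r2, r7, r1: r2=80+16=96
after XOR r2, r6, r0: r2=0^33=33
STR r6, [44] → M[44]=0
halt.

80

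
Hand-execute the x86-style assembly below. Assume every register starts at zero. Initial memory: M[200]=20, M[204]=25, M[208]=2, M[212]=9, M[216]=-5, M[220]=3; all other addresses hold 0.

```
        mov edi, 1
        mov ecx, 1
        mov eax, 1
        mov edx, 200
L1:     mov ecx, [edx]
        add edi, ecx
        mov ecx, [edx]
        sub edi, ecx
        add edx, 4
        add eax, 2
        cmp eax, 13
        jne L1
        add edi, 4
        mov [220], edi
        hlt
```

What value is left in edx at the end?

224

mov edi, 1 → edi=1
mov ecx, 1 → ecx=1
mov eax, 1 → eax=1
mov edx, 200 → edx=200
mov ecx, [edx] → ecx=M[200]=20
add edi, ecx → edi=1+20=21
mov ecx, [edx] → ecx=M[200]=20
sub edi, ecx → edi=21-20=1
add edx, 4 → edx=200+4=204
add eax, 2 → eax=1+2=3
cmp eax, 13  (cmp 3,13)
jne L1: taken
mov ecx, [edx] → ecx=M[204]=25
add edi, ecx → edi=1+25=26
mov ecx, [edx] → ecx=M[204]=25
sub edi, ecx → edi=26-25=1
add edx, 4 → edx=204+4=208
add eax, 2 → eax=3+2=5
cmp eax, 13  (cmp 5,13)
jne L1: taken
mov ecx, [edx] → ecx=M[208]=2
add edi, ecx → edi=1+2=3
mov ecx, [edx] → ecx=M[208]=2
sub edi, ecx → edi=3-2=1
add edx, 4 → edx=208+4=212
add eax, 2 → eax=5+2=7
cmp eax, 13  (cmp 7,13)
jne L1: taken
mov ecx, [edx] → ecx=M[212]=9
add edi, ecx → edi=1+9=10
mov ecx, [edx] → ecx=M[212]=9
sub edi, ecx → edi=10-9=1
add edx, 4 → edx=212+4=216
add eax, 2 → eax=7+2=9
cmp eax, 13  (cmp 9,13)
jne L1: taken
mov ecx, [edx] → ecx=M[216]=-5
add edi, ecx → edi=1+(-5)=-4
mov ecx, [edx] → ecx=M[216]=-5
sub edi, ecx → edi=(-4)-(-5)=1
add edx, 4 → edx=216+4=220
add eax, 2 → eax=9+2=11
cmp eax, 13  (cmp 11,13)
jne L1: taken
mov ecx, [edx] → ecx=M[220]=3
add edi, ecx → edi=1+3=4
mov ecx, [edx] → ecx=M[220]=3
sub edi, ecx → edi=4-3=1
add edx, 4 → edx=220+4=224
add eax, 2 → eax=11+2=13
cmp eax, 13  (cmp 13,13)
jne L1: not taken
add edi, 4 → edi=1+4=5
mov [220], edi → M[220]=5
halt.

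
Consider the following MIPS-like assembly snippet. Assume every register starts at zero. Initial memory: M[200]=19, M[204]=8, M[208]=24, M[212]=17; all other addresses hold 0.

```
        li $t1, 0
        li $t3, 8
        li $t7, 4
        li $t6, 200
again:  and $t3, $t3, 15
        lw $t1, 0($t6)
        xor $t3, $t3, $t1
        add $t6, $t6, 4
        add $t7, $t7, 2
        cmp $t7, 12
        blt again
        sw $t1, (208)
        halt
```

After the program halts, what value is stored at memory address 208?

$t1=0
$t3=8
$t7=4
$t6=200
$t3=8&15=8
$t1=M[200]=19
$t3=8^19=27
$t6=200+4=204
$t7=4+2=6
cmp $t7, 12  (cmp 6,12)
blt again: taken
$t3=27&15=11
$t1=M[204]=8
$t3=11^8=3
$t6=204+4=208
$t7=6+2=8
cmp $t7, 12  (cmp 8,12)
blt again: taken
$t3=3&15=3
$t1=M[208]=24
$t3=3^24=27
$t6=208+4=212
$t7=8+2=10
cmp $t7, 12  (cmp 10,12)
blt again: taken
$t3=27&15=11
$t1=M[212]=17
$t3=11^17=26
$t6=212+4=216
$t7=10+2=12
cmp $t7, 12  (cmp 12,12)
blt again: not taken
sw $t1, (208) → M[208]=17
halt.

17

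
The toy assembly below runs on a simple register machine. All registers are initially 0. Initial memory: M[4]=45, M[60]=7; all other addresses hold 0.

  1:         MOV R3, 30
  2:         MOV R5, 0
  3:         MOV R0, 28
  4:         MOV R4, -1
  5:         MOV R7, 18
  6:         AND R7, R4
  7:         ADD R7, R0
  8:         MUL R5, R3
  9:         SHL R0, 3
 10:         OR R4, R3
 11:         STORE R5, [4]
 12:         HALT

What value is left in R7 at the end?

46

after MOV R3, 30: R3=30
after MOV R5, 0: R5=0
after MOV R0, 28: R0=28
after MOV R4, -1: R4=-1
after MOV R7, 18: R7=18
after AND R7, R4: R7=18&(-1)=18
after ADD R7, R0: R7=18+28=46
after MUL R5, R3: R5=0*30=0
after SHL R0, 3: R0=28<<3=224
after OR R4, R3: R4=(-1)|30=-1
STORE R5, [4] → M[4]=0
halt.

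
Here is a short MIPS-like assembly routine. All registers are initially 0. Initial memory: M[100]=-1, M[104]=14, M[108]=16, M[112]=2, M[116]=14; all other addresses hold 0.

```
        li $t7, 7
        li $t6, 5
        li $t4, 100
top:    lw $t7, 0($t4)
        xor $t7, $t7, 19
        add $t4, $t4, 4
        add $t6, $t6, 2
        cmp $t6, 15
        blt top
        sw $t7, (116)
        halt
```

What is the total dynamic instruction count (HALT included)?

35

$t7=7
$t6=5
$t4=100
$t7=M[100]=-1
$t7=(-1)^19=-20
$t4=100+4=104
$t6=5+2=7
cmp $t6, 15  (cmp 7,15)
blt top: taken
$t7=M[104]=14
$t7=14^19=29
$t4=104+4=108
$t6=7+2=9
cmp $t6, 15  (cmp 9,15)
blt top: taken
$t7=M[108]=16
$t7=16^19=3
$t4=108+4=112
$t6=9+2=11
cmp $t6, 15  (cmp 11,15)
blt top: taken
$t7=M[112]=2
$t7=2^19=17
$t4=112+4=116
$t6=11+2=13
cmp $t6, 15  (cmp 13,15)
blt top: taken
$t7=M[116]=14
$t7=14^19=29
$t4=116+4=120
$t6=13+2=15
cmp $t6, 15  (cmp 15,15)
blt top: not taken
sw $t7, (116) → M[116]=29
halt.
Total executed instructions: 35.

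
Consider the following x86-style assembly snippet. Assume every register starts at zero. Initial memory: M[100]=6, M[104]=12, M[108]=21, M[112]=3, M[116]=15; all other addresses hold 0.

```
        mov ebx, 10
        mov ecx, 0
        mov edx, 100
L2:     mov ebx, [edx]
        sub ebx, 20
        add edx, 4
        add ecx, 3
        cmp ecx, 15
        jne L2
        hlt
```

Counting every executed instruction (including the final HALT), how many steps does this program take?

after mov ebx, 10: ebx=10
after mov ecx, 0: ecx=0
after mov edx, 100: edx=100
after mov ebx, [edx]: ebx=M[100]=6
after sub ebx, 20: ebx=6-20=-14
after add edx, 4: edx=100+4=104
after add ecx, 3: ecx=0+3=3
cmp ecx, 15  (cmp 3,15)
jne L2: taken
after mov ebx, [edx]: ebx=M[104]=12
after sub ebx, 20: ebx=12-20=-8
after add edx, 4: edx=104+4=108
after add ecx, 3: ecx=3+3=6
cmp ecx, 15  (cmp 6,15)
jne L2: taken
after mov ebx, [edx]: ebx=M[108]=21
after sub ebx, 20: ebx=21-20=1
after add edx, 4: edx=108+4=112
after add ecx, 3: ecx=6+3=9
cmp ecx, 15  (cmp 9,15)
jne L2: taken
after mov ebx, [edx]: ebx=M[112]=3
after sub ebx, 20: ebx=3-20=-17
after add edx, 4: edx=112+4=116
after add ecx, 3: ecx=9+3=12
cmp ecx, 15  (cmp 12,15)
jne L2: taken
after mov ebx, [edx]: ebx=M[116]=15
after sub ebx, 20: ebx=15-20=-5
after add edx, 4: edx=116+4=120
after add ecx, 3: ecx=12+3=15
cmp ecx, 15  (cmp 15,15)
jne L2: not taken
halt.
Total executed instructions: 34.

34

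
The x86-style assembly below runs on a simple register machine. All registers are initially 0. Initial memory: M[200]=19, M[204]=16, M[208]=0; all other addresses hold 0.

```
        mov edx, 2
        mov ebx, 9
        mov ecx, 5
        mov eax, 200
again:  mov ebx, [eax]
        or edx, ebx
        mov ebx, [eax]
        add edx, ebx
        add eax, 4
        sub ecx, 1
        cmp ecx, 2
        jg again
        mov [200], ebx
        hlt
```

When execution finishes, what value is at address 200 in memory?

0

after mov edx, 2: edx=2
after mov ebx, 9: ebx=9
after mov ecx, 5: ecx=5
after mov eax, 200: eax=200
after mov ebx, [eax]: ebx=M[200]=19
after or edx, ebx: edx=2|19=19
after mov ebx, [eax]: ebx=M[200]=19
after add edx, ebx: edx=19+19=38
after add eax, 4: eax=200+4=204
after sub ecx, 1: ecx=5-1=4
cmp ecx, 2  (cmp 4,2)
jg again: taken
after mov ebx, [eax]: ebx=M[204]=16
after or edx, ebx: edx=38|16=54
after mov ebx, [eax]: ebx=M[204]=16
after add edx, ebx: edx=54+16=70
after add eax, 4: eax=204+4=208
after sub ecx, 1: ecx=4-1=3
cmp ecx, 2  (cmp 3,2)
jg again: taken
after mov ebx, [eax]: ebx=M[208]=0
after or edx, ebx: edx=70|0=70
after mov ebx, [eax]: ebx=M[208]=0
after add edx, ebx: edx=70+0=70
after add eax, 4: eax=208+4=212
after sub ecx, 1: ecx=3-1=2
cmp ecx, 2  (cmp 2,2)
jg again: not taken
mov [200], ebx → M[200]=0
halt.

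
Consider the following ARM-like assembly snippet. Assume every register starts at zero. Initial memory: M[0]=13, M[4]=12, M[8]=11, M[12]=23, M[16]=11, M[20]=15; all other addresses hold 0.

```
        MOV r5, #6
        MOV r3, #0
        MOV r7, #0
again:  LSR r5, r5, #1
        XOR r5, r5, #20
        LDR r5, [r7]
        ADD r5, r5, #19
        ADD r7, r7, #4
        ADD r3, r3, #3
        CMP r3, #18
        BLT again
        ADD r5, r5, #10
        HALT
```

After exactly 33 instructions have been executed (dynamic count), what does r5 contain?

r5=6
r3=0
r7=0
r5=6>>1=3
r5=3^20=23
r5=M[0]=13
r5=13+19=32
r7=0+4=4
r3=0+3=3
CMP r3, #18  (cmp 3,18)
BLT again: taken
r5=32>>1=16
r5=16^20=4
r5=M[4]=12
r5=12+19=31
r7=4+4=8
r3=3+3=6
CMP r3, #18  (cmp 6,18)
BLT again: taken
r5=31>>1=15
r5=15^20=27
r5=M[8]=11
r5=11+19=30
r7=8+4=12
r3=6+3=9
CMP r3, #18  (cmp 9,18)
BLT again: taken
r5=30>>1=15
r5=15^20=27
r5=M[12]=23
r5=23+19=42
r7=12+4=16
r3=9+3=12
After step 33: r5 = 42.

42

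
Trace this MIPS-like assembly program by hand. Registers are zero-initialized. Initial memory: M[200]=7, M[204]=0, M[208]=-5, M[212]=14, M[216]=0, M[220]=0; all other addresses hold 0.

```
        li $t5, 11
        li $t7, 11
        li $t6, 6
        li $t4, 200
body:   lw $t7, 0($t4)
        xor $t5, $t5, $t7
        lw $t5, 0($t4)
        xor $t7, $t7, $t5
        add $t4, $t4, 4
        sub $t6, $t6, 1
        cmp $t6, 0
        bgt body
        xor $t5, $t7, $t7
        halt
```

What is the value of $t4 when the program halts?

224

$t5=11
$t7=11
$t6=6
$t4=200
$t7=M[200]=7
$t5=11^7=12
$t5=M[200]=7
$t7=7^7=0
$t4=200+4=204
$t6=6-1=5
cmp $t6, 0  (cmp 5,0)
bgt body: taken
$t7=M[204]=0
$t5=7^0=7
$t5=M[204]=0
$t7=0^0=0
$t4=204+4=208
$t6=5-1=4
cmp $t6, 0  (cmp 4,0)
bgt body: taken
$t7=M[208]=-5
$t5=0^(-5)=-5
$t5=M[208]=-5
$t7=(-5)^(-5)=0
$t4=208+4=212
$t6=4-1=3
cmp $t6, 0  (cmp 3,0)
bgt body: taken
$t7=M[212]=14
$t5=(-5)^14=-11
$t5=M[212]=14
$t7=14^14=0
$t4=212+4=216
$t6=3-1=2
cmp $t6, 0  (cmp 2,0)
bgt body: taken
$t7=M[216]=0
$t5=14^0=14
$t5=M[216]=0
$t7=0^0=0
$t4=216+4=220
$t6=2-1=1
cmp $t6, 0  (cmp 1,0)
bgt body: taken
$t7=M[220]=0
$t5=0^0=0
$t5=M[220]=0
$t7=0^0=0
$t4=220+4=224
$t6=1-1=0
cmp $t6, 0  (cmp 0,0)
bgt body: not taken
$t5=0^0=0
halt.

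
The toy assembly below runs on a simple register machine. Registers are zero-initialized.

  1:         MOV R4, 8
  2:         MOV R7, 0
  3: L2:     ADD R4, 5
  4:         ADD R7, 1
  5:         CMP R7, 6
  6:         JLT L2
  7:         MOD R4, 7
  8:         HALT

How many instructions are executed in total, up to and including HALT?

28

R4=8
R7=0
R4=8+5=13
R7=0+1=1
CMP R7, 6  (cmp 1,6)
JLT L2: taken
R4=13+5=18
R7=1+1=2
CMP R7, 6  (cmp 2,6)
JLT L2: taken
R4=18+5=23
R7=2+1=3
CMP R7, 6  (cmp 3,6)
JLT L2: taken
R4=23+5=28
R7=3+1=4
CMP R7, 6  (cmp 4,6)
JLT L2: taken
R4=28+5=33
R7=4+1=5
CMP R7, 6  (cmp 5,6)
JLT L2: taken
R4=33+5=38
R7=5+1=6
CMP R7, 6  (cmp 6,6)
JLT L2: not taken
R4=38%7=3
halt.
Total executed instructions: 28.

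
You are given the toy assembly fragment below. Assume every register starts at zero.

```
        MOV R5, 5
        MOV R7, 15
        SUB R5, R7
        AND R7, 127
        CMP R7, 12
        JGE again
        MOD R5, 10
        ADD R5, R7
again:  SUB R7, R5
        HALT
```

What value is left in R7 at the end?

MOV R5, 5 → R5=5
MOV R7, 15 → R7=15
SUB R5, R7 → R5=5-15=-10
AND R7, 127 → R7=15&127=15
CMP R7, 12  (cmp 15,12)
JGE again: taken
SUB R7, R5 → R7=15-(-10)=25
halt.

25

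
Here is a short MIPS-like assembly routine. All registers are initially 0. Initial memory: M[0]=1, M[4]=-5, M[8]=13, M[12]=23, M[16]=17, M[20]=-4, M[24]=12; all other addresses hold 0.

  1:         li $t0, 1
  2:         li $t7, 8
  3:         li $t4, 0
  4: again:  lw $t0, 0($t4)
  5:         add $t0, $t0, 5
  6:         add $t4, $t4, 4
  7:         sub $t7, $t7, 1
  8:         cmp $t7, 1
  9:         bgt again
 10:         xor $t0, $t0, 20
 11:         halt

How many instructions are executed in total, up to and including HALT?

47

after li $t0, 1: $t0=1
after li $t7, 8: $t7=8
after li $t4, 0: $t4=0
after lw $t0, 0($t4): $t0=M[0]=1
after add $t0, $t0, 5: $t0=1+5=6
after add $t4, $t4, 4: $t4=0+4=4
after sub $t7, $t7, 1: $t7=8-1=7
cmp $t7, 1  (cmp 7,1)
bgt again: taken
after lw $t0, 0($t4): $t0=M[4]=-5
after add $t0, $t0, 5: $t0=(-5)+5=0
after add $t4, $t4, 4: $t4=4+4=8
after sub $t7, $t7, 1: $t7=7-1=6
cmp $t7, 1  (cmp 6,1)
bgt again: taken
after lw $t0, 0($t4): $t0=M[8]=13
after add $t0, $t0, 5: $t0=13+5=18
after add $t4, $t4, 4: $t4=8+4=12
after sub $t7, $t7, 1: $t7=6-1=5
cmp $t7, 1  (cmp 5,1)
bgt again: taken
after lw $t0, 0($t4): $t0=M[12]=23
after add $t0, $t0, 5: $t0=23+5=28
after add $t4, $t4, 4: $t4=12+4=16
after sub $t7, $t7, 1: $t7=5-1=4
cmp $t7, 1  (cmp 4,1)
bgt again: taken
after lw $t0, 0($t4): $t0=M[16]=17
after add $t0, $t0, 5: $t0=17+5=22
after add $t4, $t4, 4: $t4=16+4=20
after sub $t7, $t7, 1: $t7=4-1=3
cmp $t7, 1  (cmp 3,1)
bgt again: taken
after lw $t0, 0($t4): $t0=M[20]=-4
after add $t0, $t0, 5: $t0=(-4)+5=1
after add $t4, $t4, 4: $t4=20+4=24
after sub $t7, $t7, 1: $t7=3-1=2
cmp $t7, 1  (cmp 2,1)
bgt again: taken
after lw $t0, 0($t4): $t0=M[24]=12
after add $t0, $t0, 5: $t0=12+5=17
after add $t4, $t4, 4: $t4=24+4=28
after sub $t7, $t7, 1: $t7=2-1=1
cmp $t7, 1  (cmp 1,1)
bgt again: not taken
after xor $t0, $t0, 20: $t0=17^20=5
halt.
Total executed instructions: 47.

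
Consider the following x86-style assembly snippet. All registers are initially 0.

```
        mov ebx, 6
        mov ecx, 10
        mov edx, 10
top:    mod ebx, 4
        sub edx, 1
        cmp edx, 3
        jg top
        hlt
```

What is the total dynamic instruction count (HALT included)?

ebx=6
ecx=10
edx=10
ebx=6%4=2
edx=10-1=9
cmp edx, 3  (cmp 9,3)
jg top: taken
ebx=2%4=2
edx=9-1=8
cmp edx, 3  (cmp 8,3)
jg top: taken
ebx=2%4=2
edx=8-1=7
cmp edx, 3  (cmp 7,3)
jg top: taken
ebx=2%4=2
edx=7-1=6
cmp edx, 3  (cmp 6,3)
jg top: taken
ebx=2%4=2
edx=6-1=5
cmp edx, 3  (cmp 5,3)
jg top: taken
ebx=2%4=2
edx=5-1=4
cmp edx, 3  (cmp 4,3)
jg top: taken
ebx=2%4=2
edx=4-1=3
cmp edx, 3  (cmp 3,3)
jg top: not taken
halt.
Total executed instructions: 32.

32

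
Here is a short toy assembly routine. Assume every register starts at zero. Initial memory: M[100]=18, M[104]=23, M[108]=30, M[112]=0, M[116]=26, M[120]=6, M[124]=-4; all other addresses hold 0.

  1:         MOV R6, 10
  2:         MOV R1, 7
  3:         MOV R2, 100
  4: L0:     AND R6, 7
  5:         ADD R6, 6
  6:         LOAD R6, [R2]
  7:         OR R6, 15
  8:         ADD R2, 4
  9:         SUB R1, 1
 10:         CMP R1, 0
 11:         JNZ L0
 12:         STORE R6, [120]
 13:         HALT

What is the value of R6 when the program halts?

-1

after MOV R6, 10: R6=10
after MOV R1, 7: R1=7
after MOV R2, 100: R2=100
after AND R6, 7: R6=10&7=2
after ADD R6, 6: R6=2+6=8
after LOAD R6, [R2]: R6=M[100]=18
after OR R6, 15: R6=18|15=31
after ADD R2, 4: R2=100+4=104
after SUB R1, 1: R1=7-1=6
CMP R1, 0  (cmp 6,0)
JNZ L0: taken
after AND R6, 7: R6=31&7=7
after ADD R6, 6: R6=7+6=13
after LOAD R6, [R2]: R6=M[104]=23
after OR R6, 15: R6=23|15=31
after ADD R2, 4: R2=104+4=108
after SUB R1, 1: R1=6-1=5
CMP R1, 0  (cmp 5,0)
JNZ L0: taken
after AND R6, 7: R6=31&7=7
after ADD R6, 6: R6=7+6=13
after LOAD R6, [R2]: R6=M[108]=30
after OR R6, 15: R6=30|15=31
after ADD R2, 4: R2=108+4=112
after SUB R1, 1: R1=5-1=4
CMP R1, 0  (cmp 4,0)
JNZ L0: taken
after AND R6, 7: R6=31&7=7
after ADD R6, 6: R6=7+6=13
after LOAD R6, [R2]: R6=M[112]=0
after OR R6, 15: R6=0|15=15
after ADD R2, 4: R2=112+4=116
after SUB R1, 1: R1=4-1=3
CMP R1, 0  (cmp 3,0)
JNZ L0: taken
after AND R6, 7: R6=15&7=7
after ADD R6, 6: R6=7+6=13
after LOAD R6, [R2]: R6=M[116]=26
after OR R6, 15: R6=26|15=31
after ADD R2, 4: R2=116+4=120
after SUB R1, 1: R1=3-1=2
CMP R1, 0  (cmp 2,0)
JNZ L0: taken
after AND R6, 7: R6=31&7=7
after ADD R6, 6: R6=7+6=13
after LOAD R6, [R2]: R6=M[120]=6
after OR R6, 15: R6=6|15=15
after ADD R2, 4: R2=120+4=124
after SUB R1, 1: R1=2-1=1
CMP R1, 0  (cmp 1,0)
JNZ L0: taken
after AND R6, 7: R6=15&7=7
after ADD R6, 6: R6=7+6=13
after LOAD R6, [R2]: R6=M[124]=-4
after OR R6, 15: R6=(-4)|15=-1
after ADD R2, 4: R2=124+4=128
after SUB R1, 1: R1=1-1=0
CMP R1, 0  (cmp 0,0)
JNZ L0: not taken
STORE R6, [120] → M[120]=-1
halt.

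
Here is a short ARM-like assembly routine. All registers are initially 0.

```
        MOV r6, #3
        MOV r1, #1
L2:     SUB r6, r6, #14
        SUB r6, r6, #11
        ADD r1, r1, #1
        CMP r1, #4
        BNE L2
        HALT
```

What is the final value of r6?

-72

r6=3
r1=1
r6=3-14=-11
r6=(-11)-11=-22
r1=1+1=2
CMP r1, #4  (cmp 2,4)
BNE L2: taken
r6=(-22)-14=-36
r6=(-36)-11=-47
r1=2+1=3
CMP r1, #4  (cmp 3,4)
BNE L2: taken
r6=(-47)-14=-61
r6=(-61)-11=-72
r1=3+1=4
CMP r1, #4  (cmp 4,4)
BNE L2: not taken
halt.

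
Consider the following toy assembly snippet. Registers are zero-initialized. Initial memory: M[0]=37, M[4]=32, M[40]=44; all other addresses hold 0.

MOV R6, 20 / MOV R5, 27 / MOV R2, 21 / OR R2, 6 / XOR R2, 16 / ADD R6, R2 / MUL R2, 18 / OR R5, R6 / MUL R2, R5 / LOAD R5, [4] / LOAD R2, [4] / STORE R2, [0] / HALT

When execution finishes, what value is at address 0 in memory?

R6=20
R5=27
R2=21
R2=21|6=23
R2=23^16=7
R6=20+7=27
R2=7*18=126
R5=27|27=27
R2=126*27=3402
R5=M[4]=32
R2=M[4]=32
STORE R2, [0] → M[0]=32
halt.

32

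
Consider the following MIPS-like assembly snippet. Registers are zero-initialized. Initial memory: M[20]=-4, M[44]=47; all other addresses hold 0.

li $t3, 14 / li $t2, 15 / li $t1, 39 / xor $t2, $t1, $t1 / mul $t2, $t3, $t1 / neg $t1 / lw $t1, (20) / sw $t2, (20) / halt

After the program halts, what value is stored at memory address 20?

li $t3, 14 → $t3=14
li $t2, 15 → $t2=15
li $t1, 39 → $t1=39
xor $t2, $t1, $t1 → $t2=39^39=0
mul $t2, $t3, $t1 → $t2=14*39=546
neg $t1 → $t1=-(39)=-39
lw $t1, (20) → $t1=M[20]=-4
sw $t2, (20) → M[20]=546
halt.

546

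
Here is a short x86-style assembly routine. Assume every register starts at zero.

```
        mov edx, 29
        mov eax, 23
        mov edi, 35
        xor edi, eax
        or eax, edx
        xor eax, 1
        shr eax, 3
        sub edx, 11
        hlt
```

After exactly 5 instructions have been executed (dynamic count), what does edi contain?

mov edx, 29 → edx=29
mov eax, 23 → eax=23
mov edi, 35 → edi=35
xor edi, eax → edi=35^23=52
or eax, edx → eax=23|29=31
After step 5: edi = 52.

52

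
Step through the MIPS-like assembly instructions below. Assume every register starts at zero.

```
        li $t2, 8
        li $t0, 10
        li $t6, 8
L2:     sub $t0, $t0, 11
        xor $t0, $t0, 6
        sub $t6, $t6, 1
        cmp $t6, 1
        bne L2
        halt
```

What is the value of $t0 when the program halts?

-65

$t2=8
$t0=10
$t6=8
$t0=10-11=-1
$t0=(-1)^6=-7
$t6=8-1=7
cmp $t6, 1  (cmp 7,1)
bne L2: taken
$t0=(-7)-11=-18
$t0=(-18)^6=-24
$t6=7-1=6
cmp $t6, 1  (cmp 6,1)
bne L2: taken
$t0=(-24)-11=-35
$t0=(-35)^6=-37
$t6=6-1=5
cmp $t6, 1  (cmp 5,1)
bne L2: taken
$t0=(-37)-11=-48
$t0=(-48)^6=-42
$t6=5-1=4
cmp $t6, 1  (cmp 4,1)
bne L2: taken
$t0=(-42)-11=-53
$t0=(-53)^6=-51
$t6=4-1=3
cmp $t6, 1  (cmp 3,1)
bne L2: taken
$t0=(-51)-11=-62
$t0=(-62)^6=-60
$t6=3-1=2
cmp $t6, 1  (cmp 2,1)
bne L2: taken
$t0=(-60)-11=-71
$t0=(-71)^6=-65
$t6=2-1=1
cmp $t6, 1  (cmp 1,1)
bne L2: not taken
halt.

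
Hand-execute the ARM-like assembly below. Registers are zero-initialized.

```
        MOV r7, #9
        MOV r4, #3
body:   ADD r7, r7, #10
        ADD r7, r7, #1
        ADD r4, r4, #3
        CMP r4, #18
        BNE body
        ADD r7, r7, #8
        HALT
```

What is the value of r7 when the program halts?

after MOV r7, #9: r7=9
after MOV r4, #3: r4=3
after ADD r7, r7, #10: r7=9+10=19
after ADD r7, r7, #1: r7=19+1=20
after ADD r4, r4, #3: r4=3+3=6
CMP r4, #18  (cmp 6,18)
BNE body: taken
after ADD r7, r7, #10: r7=20+10=30
after ADD r7, r7, #1: r7=30+1=31
after ADD r4, r4, #3: r4=6+3=9
CMP r4, #18  (cmp 9,18)
BNE body: taken
after ADD r7, r7, #10: r7=31+10=41
after ADD r7, r7, #1: r7=41+1=42
after ADD r4, r4, #3: r4=9+3=12
CMP r4, #18  (cmp 12,18)
BNE body: taken
after ADD r7, r7, #10: r7=42+10=52
after ADD r7, r7, #1: r7=52+1=53
after ADD r4, r4, #3: r4=12+3=15
CMP r4, #18  (cmp 15,18)
BNE body: taken
after ADD r7, r7, #10: r7=53+10=63
after ADD r7, r7, #1: r7=63+1=64
after ADD r4, r4, #3: r4=15+3=18
CMP r4, #18  (cmp 18,18)
BNE body: not taken
after ADD r7, r7, #8: r7=64+8=72
halt.

72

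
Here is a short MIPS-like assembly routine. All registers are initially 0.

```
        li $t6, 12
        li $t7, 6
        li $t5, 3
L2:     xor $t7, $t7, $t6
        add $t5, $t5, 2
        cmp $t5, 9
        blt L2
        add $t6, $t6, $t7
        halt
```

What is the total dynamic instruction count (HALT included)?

after li $t6, 12: $t6=12
after li $t7, 6: $t7=6
after li $t5, 3: $t5=3
after xor $t7, $t7, $t6: $t7=6^12=10
after add $t5, $t5, 2: $t5=3+2=5
cmp $t5, 9  (cmp 5,9)
blt L2: taken
after xor $t7, $t7, $t6: $t7=10^12=6
after add $t5, $t5, 2: $t5=5+2=7
cmp $t5, 9  (cmp 7,9)
blt L2: taken
after xor $t7, $t7, $t6: $t7=6^12=10
after add $t5, $t5, 2: $t5=7+2=9
cmp $t5, 9  (cmp 9,9)
blt L2: not taken
after add $t6, $t6, $t7: $t6=12+10=22
halt.
Total executed instructions: 17.

17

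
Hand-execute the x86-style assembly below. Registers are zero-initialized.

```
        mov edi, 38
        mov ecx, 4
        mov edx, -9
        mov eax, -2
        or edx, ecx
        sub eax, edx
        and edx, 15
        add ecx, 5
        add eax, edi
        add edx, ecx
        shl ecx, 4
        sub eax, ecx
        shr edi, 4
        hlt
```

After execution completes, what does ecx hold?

after mov edi, 38: edi=38
after mov ecx, 4: ecx=4
after mov edx, -9: edx=-9
after mov eax, -2: eax=-2
after or edx, ecx: edx=(-9)|4=-9
after sub eax, edx: eax=(-2)-(-9)=7
after and edx, 15: edx=(-9)&15=7
after add ecx, 5: ecx=4+5=9
after add eax, edi: eax=7+38=45
after add edx, ecx: edx=7+9=16
after shl ecx, 4: ecx=9<<4=144
after sub eax, ecx: eax=45-144=-99
after shr edi, 4: edi=38>>4=2
halt.

144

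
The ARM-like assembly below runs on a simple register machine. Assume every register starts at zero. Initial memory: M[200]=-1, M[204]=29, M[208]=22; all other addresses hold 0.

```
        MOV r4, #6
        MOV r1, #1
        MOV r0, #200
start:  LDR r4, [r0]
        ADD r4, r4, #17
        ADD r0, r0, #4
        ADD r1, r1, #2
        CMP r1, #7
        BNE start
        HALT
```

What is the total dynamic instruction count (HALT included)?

22

MOV r4, #6 → r4=6
MOV r1, #1 → r1=1
MOV r0, #200 → r0=200
LDR r4, [r0] → r4=M[200]=-1
ADD r4, r4, #17 → r4=(-1)+17=16
ADD r0, r0, #4 → r0=200+4=204
ADD r1, r1, #2 → r1=1+2=3
CMP r1, #7  (cmp 3,7)
BNE start: taken
LDR r4, [r0] → r4=M[204]=29
ADD r4, r4, #17 → r4=29+17=46
ADD r0, r0, #4 → r0=204+4=208
ADD r1, r1, #2 → r1=3+2=5
CMP r1, #7  (cmp 5,7)
BNE start: taken
LDR r4, [r0] → r4=M[208]=22
ADD r4, r4, #17 → r4=22+17=39
ADD r0, r0, #4 → r0=208+4=212
ADD r1, r1, #2 → r1=5+2=7
CMP r1, #7  (cmp 7,7)
BNE start: not taken
halt.
Total executed instructions: 22.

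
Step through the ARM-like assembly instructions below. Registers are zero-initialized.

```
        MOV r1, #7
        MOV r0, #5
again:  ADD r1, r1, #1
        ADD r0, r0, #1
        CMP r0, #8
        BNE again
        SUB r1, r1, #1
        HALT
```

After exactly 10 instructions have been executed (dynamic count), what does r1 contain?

9

MOV r1, #7 → r1=7
MOV r0, #5 → r0=5
ADD r1, r1, #1 → r1=7+1=8
ADD r0, r0, #1 → r0=5+1=6
CMP r0, #8  (cmp 6,8)
BNE again: taken
ADD r1, r1, #1 → r1=8+1=9
ADD r0, r0, #1 → r0=6+1=7
CMP r0, #8  (cmp 7,8)
BNE again: taken
After step 10: r1 = 9.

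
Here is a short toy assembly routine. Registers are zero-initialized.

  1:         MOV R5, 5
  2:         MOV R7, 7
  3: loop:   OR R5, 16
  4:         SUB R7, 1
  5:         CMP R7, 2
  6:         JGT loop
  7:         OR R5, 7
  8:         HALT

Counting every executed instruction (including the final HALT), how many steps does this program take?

24

after MOV R5, 5: R5=5
after MOV R7, 7: R7=7
after OR R5, 16: R5=5|16=21
after SUB R7, 1: R7=7-1=6
CMP R7, 2  (cmp 6,2)
JGT loop: taken
after OR R5, 16: R5=21|16=21
after SUB R7, 1: R7=6-1=5
CMP R7, 2  (cmp 5,2)
JGT loop: taken
after OR R5, 16: R5=21|16=21
after SUB R7, 1: R7=5-1=4
CMP R7, 2  (cmp 4,2)
JGT loop: taken
after OR R5, 16: R5=21|16=21
after SUB R7, 1: R7=4-1=3
CMP R7, 2  (cmp 3,2)
JGT loop: taken
after OR R5, 16: R5=21|16=21
after SUB R7, 1: R7=3-1=2
CMP R7, 2  (cmp 2,2)
JGT loop: not taken
after OR R5, 7: R5=21|7=23
halt.
Total executed instructions: 24.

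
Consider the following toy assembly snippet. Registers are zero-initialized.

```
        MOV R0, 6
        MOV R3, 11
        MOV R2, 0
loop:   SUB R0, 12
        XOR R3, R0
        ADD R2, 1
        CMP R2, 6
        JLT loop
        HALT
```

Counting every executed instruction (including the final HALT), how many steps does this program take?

34

after MOV R0, 6: R0=6
after MOV R3, 11: R3=11
after MOV R2, 0: R2=0
after SUB R0, 12: R0=6-12=-6
after XOR R3, R0: R3=11^(-6)=-15
after ADD R2, 1: R2=0+1=1
CMP R2, 6  (cmp 1,6)
JLT loop: taken
after SUB R0, 12: R0=(-6)-12=-18
after XOR R3, R0: R3=(-15)^(-18)=31
after ADD R2, 1: R2=1+1=2
CMP R2, 6  (cmp 2,6)
JLT loop: taken
after SUB R0, 12: R0=(-18)-12=-30
after XOR R3, R0: R3=31^(-30)=-3
after ADD R2, 1: R2=2+1=3
CMP R2, 6  (cmp 3,6)
JLT loop: taken
after SUB R0, 12: R0=(-30)-12=-42
after XOR R3, R0: R3=(-3)^(-42)=43
after ADD R2, 1: R2=3+1=4
CMP R2, 6  (cmp 4,6)
JLT loop: taken
after SUB R0, 12: R0=(-42)-12=-54
after XOR R3, R0: R3=43^(-54)=-31
after ADD R2, 1: R2=4+1=5
CMP R2, 6  (cmp 5,6)
JLT loop: taken
after SUB R0, 12: R0=(-54)-12=-66
after XOR R3, R0: R3=(-31)^(-66)=95
after ADD R2, 1: R2=5+1=6
CMP R2, 6  (cmp 6,6)
JLT loop: not taken
halt.
Total executed instructions: 34.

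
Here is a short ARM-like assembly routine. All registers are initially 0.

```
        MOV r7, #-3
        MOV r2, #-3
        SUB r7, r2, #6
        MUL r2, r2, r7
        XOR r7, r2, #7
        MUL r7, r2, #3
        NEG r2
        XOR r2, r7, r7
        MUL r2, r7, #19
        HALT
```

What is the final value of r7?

81

r7=-3
r2=-3
r7=(-3)-6=-9
r2=(-3)*(-9)=27
r7=27^7=28
r7=27*3=81
r2=-(27)=-27
r2=81^81=0
r2=81*19=1539
halt.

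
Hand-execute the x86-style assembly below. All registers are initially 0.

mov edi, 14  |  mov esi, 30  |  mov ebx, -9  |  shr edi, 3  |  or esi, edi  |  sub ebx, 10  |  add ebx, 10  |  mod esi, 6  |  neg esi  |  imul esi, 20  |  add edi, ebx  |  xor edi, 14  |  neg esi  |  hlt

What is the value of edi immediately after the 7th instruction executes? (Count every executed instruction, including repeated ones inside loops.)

1

edi=14
esi=30
ebx=-9
edi=14>>3=1
esi=30|1=31
ebx=(-9)-10=-19
ebx=(-19)+10=-9
After step 7: edi = 1.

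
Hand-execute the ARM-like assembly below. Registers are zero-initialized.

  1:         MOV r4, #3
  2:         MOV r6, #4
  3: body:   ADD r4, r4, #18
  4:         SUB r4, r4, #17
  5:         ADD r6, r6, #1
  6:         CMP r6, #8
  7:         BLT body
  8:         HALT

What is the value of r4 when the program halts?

7

MOV r4, #3 → r4=3
MOV r6, #4 → r6=4
ADD r4, r4, #18 → r4=3+18=21
SUB r4, r4, #17 → r4=21-17=4
ADD r6, r6, #1 → r6=4+1=5
CMP r6, #8  (cmp 5,8)
BLT body: taken
ADD r4, r4, #18 → r4=4+18=22
SUB r4, r4, #17 → r4=22-17=5
ADD r6, r6, #1 → r6=5+1=6
CMP r6, #8  (cmp 6,8)
BLT body: taken
ADD r4, r4, #18 → r4=5+18=23
SUB r4, r4, #17 → r4=23-17=6
ADD r6, r6, #1 → r6=6+1=7
CMP r6, #8  (cmp 7,8)
BLT body: taken
ADD r4, r4, #18 → r4=6+18=24
SUB r4, r4, #17 → r4=24-17=7
ADD r6, r6, #1 → r6=7+1=8
CMP r6, #8  (cmp 8,8)
BLT body: not taken
halt.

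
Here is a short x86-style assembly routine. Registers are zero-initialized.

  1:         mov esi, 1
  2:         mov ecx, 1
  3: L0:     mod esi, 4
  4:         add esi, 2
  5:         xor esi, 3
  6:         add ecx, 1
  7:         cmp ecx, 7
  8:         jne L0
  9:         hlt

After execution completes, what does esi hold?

1

esi=1
ecx=1
esi=1%4=1
esi=1+2=3
esi=3^3=0
ecx=1+1=2
cmp ecx, 7  (cmp 2,7)
jne L0: taken
esi=0%4=0
esi=0+2=2
esi=2^3=1
ecx=2+1=3
cmp ecx, 7  (cmp 3,7)
jne L0: taken
esi=1%4=1
esi=1+2=3
esi=3^3=0
ecx=3+1=4
cmp ecx, 7  (cmp 4,7)
jne L0: taken
esi=0%4=0
esi=0+2=2
esi=2^3=1
ecx=4+1=5
cmp ecx, 7  (cmp 5,7)
jne L0: taken
esi=1%4=1
esi=1+2=3
esi=3^3=0
ecx=5+1=6
cmp ecx, 7  (cmp 6,7)
jne L0: taken
esi=0%4=0
esi=0+2=2
esi=2^3=1
ecx=6+1=7
cmp ecx, 7  (cmp 7,7)
jne L0: not taken
halt.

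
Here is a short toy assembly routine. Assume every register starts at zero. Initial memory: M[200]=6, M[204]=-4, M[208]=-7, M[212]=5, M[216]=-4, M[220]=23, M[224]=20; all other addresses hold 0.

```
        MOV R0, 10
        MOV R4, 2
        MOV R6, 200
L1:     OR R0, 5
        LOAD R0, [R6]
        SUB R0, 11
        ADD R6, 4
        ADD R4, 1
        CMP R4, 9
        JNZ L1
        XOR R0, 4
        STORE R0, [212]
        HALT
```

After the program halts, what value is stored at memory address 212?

13

MOV R0, 10 → R0=10
MOV R4, 2 → R4=2
MOV R6, 200 → R6=200
OR R0, 5 → R0=10|5=15
LOAD R0, [R6] → R0=M[200]=6
SUB R0, 11 → R0=6-11=-5
ADD R6, 4 → R6=200+4=204
ADD R4, 1 → R4=2+1=3
CMP R4, 9  (cmp 3,9)
JNZ L1: taken
OR R0, 5 → R0=(-5)|5=-1
LOAD R0, [R6] → R0=M[204]=-4
SUB R0, 11 → R0=(-4)-11=-15
ADD R6, 4 → R6=204+4=208
ADD R4, 1 → R4=3+1=4
CMP R4, 9  (cmp 4,9)
JNZ L1: taken
OR R0, 5 → R0=(-15)|5=-11
LOAD R0, [R6] → R0=M[208]=-7
SUB R0, 11 → R0=(-7)-11=-18
ADD R6, 4 → R6=208+4=212
ADD R4, 1 → R4=4+1=5
CMP R4, 9  (cmp 5,9)
JNZ L1: taken
OR R0, 5 → R0=(-18)|5=-17
LOAD R0, [R6] → R0=M[212]=5
SUB R0, 11 → R0=5-11=-6
ADD R6, 4 → R6=212+4=216
ADD R4, 1 → R4=5+1=6
CMP R4, 9  (cmp 6,9)
JNZ L1: taken
OR R0, 5 → R0=(-6)|5=-1
LOAD R0, [R6] → R0=M[216]=-4
SUB R0, 11 → R0=(-4)-11=-15
ADD R6, 4 → R6=216+4=220
ADD R4, 1 → R4=6+1=7
CMP R4, 9  (cmp 7,9)
JNZ L1: taken
OR R0, 5 → R0=(-15)|5=-11
LOAD R0, [R6] → R0=M[220]=23
SUB R0, 11 → R0=23-11=12
ADD R6, 4 → R6=220+4=224
ADD R4, 1 → R4=7+1=8
CMP R4, 9  (cmp 8,9)
JNZ L1: taken
OR R0, 5 → R0=12|5=13
LOAD R0, [R6] → R0=M[224]=20
SUB R0, 11 → R0=20-11=9
ADD R6, 4 → R6=224+4=228
ADD R4, 1 → R4=8+1=9
CMP R4, 9  (cmp 9,9)
JNZ L1: not taken
XOR R0, 4 → R0=9^4=13
STORE R0, [212] → M[212]=13
halt.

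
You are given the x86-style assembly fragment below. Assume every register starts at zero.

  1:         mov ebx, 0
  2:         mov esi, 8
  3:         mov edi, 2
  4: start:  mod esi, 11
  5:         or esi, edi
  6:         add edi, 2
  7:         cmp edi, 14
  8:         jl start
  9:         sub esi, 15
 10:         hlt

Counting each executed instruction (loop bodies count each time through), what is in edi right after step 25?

ebx=0
esi=8
edi=2
esi=8%11=8
esi=8|2=10
edi=2+2=4
cmp edi, 14  (cmp 4,14)
jl start: taken
esi=10%11=10
esi=10|4=14
edi=4+2=6
cmp edi, 14  (cmp 6,14)
jl start: taken
esi=14%11=3
esi=3|6=7
edi=6+2=8
cmp edi, 14  (cmp 8,14)
jl start: taken
esi=7%11=7
esi=7|8=15
edi=8+2=10
cmp edi, 14  (cmp 10,14)
jl start: taken
esi=15%11=4
esi=4|10=14
After step 25: edi = 10.

10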